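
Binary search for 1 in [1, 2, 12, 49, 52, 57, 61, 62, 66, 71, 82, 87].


Step 1: lo=0, hi=11, mid=5, val=57
Step 2: lo=0, hi=4, mid=2, val=12
Step 3: lo=0, hi=1, mid=0, val=1

Found at index 0


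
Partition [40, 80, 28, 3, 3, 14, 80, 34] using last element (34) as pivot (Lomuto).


Pivot: 34
  28 <= 34: swap -> [28, 80, 40, 3, 3, 14, 80, 34]
  3 <= 34: swap -> [28, 3, 40, 80, 3, 14, 80, 34]
  3 <= 34: swap -> [28, 3, 3, 80, 40, 14, 80, 34]
  14 <= 34: swap -> [28, 3, 3, 14, 40, 80, 80, 34]
Place pivot at 4: [28, 3, 3, 14, 34, 80, 80, 40]

Partitioned: [28, 3, 3, 14, 34, 80, 80, 40]


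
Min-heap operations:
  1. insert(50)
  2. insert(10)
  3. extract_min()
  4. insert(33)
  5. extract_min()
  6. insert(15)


insert(50) -> [50]
insert(10) -> [10, 50]
extract_min()->10, [50]
insert(33) -> [33, 50]
extract_min()->33, [50]
insert(15) -> [15, 50]

Final heap: [15, 50]


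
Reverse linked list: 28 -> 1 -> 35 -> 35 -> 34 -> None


Step 1: curr=28, set curr.next=prev(None) | reversed so far: 28
Step 2: curr=1, set curr.next=prev(28) | reversed so far: 1 -> 28
Step 3: curr=35, set curr.next=prev(1) | reversed so far: 35 -> 1 -> 28
Step 4: curr=35, set curr.next=prev(35) | reversed so far: 35 -> 35 -> 1 -> 28
Step 5: curr=34, set curr.next=prev(35) | reversed so far: 34 -> 35 -> 35 -> 1 -> 28

34 -> 35 -> 35 -> 1 -> 28 -> None


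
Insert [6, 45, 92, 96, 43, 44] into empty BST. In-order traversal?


Insert 6: root
Insert 45: R from 6
Insert 92: R from 6 -> R from 45
Insert 96: R from 6 -> R from 45 -> R from 92
Insert 43: R from 6 -> L from 45
Insert 44: R from 6 -> L from 45 -> R from 43

In-order: [6, 43, 44, 45, 92, 96]


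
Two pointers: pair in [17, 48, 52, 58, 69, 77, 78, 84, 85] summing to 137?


lo=0(17)+hi=8(85)=102
lo=1(48)+hi=8(85)=133
lo=2(52)+hi=8(85)=137

Yes: 52+85=137


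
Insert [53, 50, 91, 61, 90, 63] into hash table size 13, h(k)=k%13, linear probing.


Insert 53: h=1 -> slot 1
Insert 50: h=11 -> slot 11
Insert 91: h=0 -> slot 0
Insert 61: h=9 -> slot 9
Insert 90: h=12 -> slot 12
Insert 63: h=11, 4 probes -> slot 2

Table: [91, 53, 63, None, None, None, None, None, None, 61, None, 50, 90]


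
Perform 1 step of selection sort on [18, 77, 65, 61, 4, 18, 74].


Initial: [18, 77, 65, 61, 4, 18, 74]
Step 1: min=4 at 4
  Swap: [4, 77, 65, 61, 18, 18, 74]

After 1 step: [4, 77, 65, 61, 18, 18, 74]


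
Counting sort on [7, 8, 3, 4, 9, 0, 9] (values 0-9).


Input: [7, 8, 3, 4, 9, 0, 9]
Counts: [1, 0, 0, 1, 1, 0, 0, 1, 1, 2]

Sorted: [0, 3, 4, 7, 8, 9, 9]


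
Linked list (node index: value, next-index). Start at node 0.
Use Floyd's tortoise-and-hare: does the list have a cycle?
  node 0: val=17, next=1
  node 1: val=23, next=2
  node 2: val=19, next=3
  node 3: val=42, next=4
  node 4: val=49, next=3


Floyd's tortoise (slow, +1) and hare (fast, +2):
  init: slow=0, fast=0
  step 1: slow=1, fast=2
  step 2: slow=2, fast=4
  step 3: slow=3, fast=4
  step 4: slow=4, fast=4
  slow == fast at node 4: cycle detected

Cycle: yes


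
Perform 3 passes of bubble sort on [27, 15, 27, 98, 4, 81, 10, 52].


Initial: [27, 15, 27, 98, 4, 81, 10, 52]
Pass 1: [15, 27, 27, 4, 81, 10, 52, 98] (5 swaps)
Pass 2: [15, 27, 4, 27, 10, 52, 81, 98] (3 swaps)
Pass 3: [15, 4, 27, 10, 27, 52, 81, 98] (2 swaps)

After 3 passes: [15, 4, 27, 10, 27, 52, 81, 98]


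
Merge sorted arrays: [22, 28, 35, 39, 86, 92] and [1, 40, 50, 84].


Take 1 from B
Take 22 from A
Take 28 from A
Take 35 from A
Take 39 from A
Take 40 from B
Take 50 from B
Take 84 from B

Merged: [1, 22, 28, 35, 39, 40, 50, 84, 86, 92]


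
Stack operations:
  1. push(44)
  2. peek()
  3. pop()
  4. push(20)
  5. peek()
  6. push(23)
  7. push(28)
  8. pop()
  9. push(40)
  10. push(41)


push(44) -> [44]
peek()->44
pop()->44, []
push(20) -> [20]
peek()->20
push(23) -> [20, 23]
push(28) -> [20, 23, 28]
pop()->28, [20, 23]
push(40) -> [20, 23, 40]
push(41) -> [20, 23, 40, 41]

Final stack: [20, 23, 40, 41]


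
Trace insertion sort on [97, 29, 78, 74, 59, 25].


Initial: [97, 29, 78, 74, 59, 25]
Insert 29: [29, 97, 78, 74, 59, 25]
Insert 78: [29, 78, 97, 74, 59, 25]
Insert 74: [29, 74, 78, 97, 59, 25]
Insert 59: [29, 59, 74, 78, 97, 25]
Insert 25: [25, 29, 59, 74, 78, 97]

Sorted: [25, 29, 59, 74, 78, 97]


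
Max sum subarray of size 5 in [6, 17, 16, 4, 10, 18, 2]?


[0:5]: 53
[1:6]: 65
[2:7]: 50

Max: 65 at [1:6]


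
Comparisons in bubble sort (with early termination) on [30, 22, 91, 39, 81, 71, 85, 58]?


Algorithm: bubble sort (with early termination)
Input: [30, 22, 91, 39, 81, 71, 85, 58]
Sorted: [22, 30, 39, 58, 71, 81, 85, 91]

25


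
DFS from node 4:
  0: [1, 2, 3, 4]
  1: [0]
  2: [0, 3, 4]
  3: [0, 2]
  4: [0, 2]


Visit 4, push [2, 0]
Visit 0, push [3, 2, 1]
Visit 1, push []
Visit 2, push [3]
Visit 3, push []

DFS order: [4, 0, 1, 2, 3]


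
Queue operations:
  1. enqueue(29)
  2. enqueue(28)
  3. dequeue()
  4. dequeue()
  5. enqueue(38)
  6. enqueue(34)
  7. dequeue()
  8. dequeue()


enqueue(29) -> [29]
enqueue(28) -> [29, 28]
dequeue()->29, [28]
dequeue()->28, []
enqueue(38) -> [38]
enqueue(34) -> [38, 34]
dequeue()->38, [34]
dequeue()->34, []

Final queue: []


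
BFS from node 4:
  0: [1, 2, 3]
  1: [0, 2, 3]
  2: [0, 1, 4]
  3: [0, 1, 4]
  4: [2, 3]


Visit 4, enqueue [2, 3]
Visit 2, enqueue [0, 1]
Visit 3, enqueue []
Visit 0, enqueue []
Visit 1, enqueue []

BFS order: [4, 2, 3, 0, 1]


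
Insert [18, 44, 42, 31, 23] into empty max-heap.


Insert 18: [18]
Insert 44: [44, 18]
Insert 42: [44, 18, 42]
Insert 31: [44, 31, 42, 18]
Insert 23: [44, 31, 42, 18, 23]

Final heap: [44, 31, 42, 18, 23]


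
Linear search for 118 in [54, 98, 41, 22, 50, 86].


i=0: 54!=118
i=1: 98!=118
i=2: 41!=118
i=3: 22!=118
i=4: 50!=118
i=5: 86!=118

Not found, 6 comps


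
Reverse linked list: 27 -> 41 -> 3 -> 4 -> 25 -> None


Step 1: curr=27, set curr.next=prev(None) | reversed so far: 27
Step 2: curr=41, set curr.next=prev(27) | reversed so far: 41 -> 27
Step 3: curr=3, set curr.next=prev(41) | reversed so far: 3 -> 41 -> 27
Step 4: curr=4, set curr.next=prev(3) | reversed so far: 4 -> 3 -> 41 -> 27
Step 5: curr=25, set curr.next=prev(4) | reversed so far: 25 -> 4 -> 3 -> 41 -> 27

25 -> 4 -> 3 -> 41 -> 27 -> None


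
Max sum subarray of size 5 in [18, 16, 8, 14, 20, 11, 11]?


[0:5]: 76
[1:6]: 69
[2:7]: 64

Max: 76 at [0:5]


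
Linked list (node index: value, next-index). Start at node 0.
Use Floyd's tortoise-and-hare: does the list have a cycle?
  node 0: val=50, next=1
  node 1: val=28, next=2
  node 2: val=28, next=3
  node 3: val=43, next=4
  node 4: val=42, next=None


Floyd's tortoise (slow, +1) and hare (fast, +2):
  init: slow=0, fast=0
  step 1: slow=1, fast=2
  step 2: slow=2, fast=4
  step 3: fast -> None, no cycle

Cycle: no


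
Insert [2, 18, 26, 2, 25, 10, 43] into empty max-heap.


Insert 2: [2]
Insert 18: [18, 2]
Insert 26: [26, 2, 18]
Insert 2: [26, 2, 18, 2]
Insert 25: [26, 25, 18, 2, 2]
Insert 10: [26, 25, 18, 2, 2, 10]
Insert 43: [43, 25, 26, 2, 2, 10, 18]

Final heap: [43, 25, 26, 2, 2, 10, 18]


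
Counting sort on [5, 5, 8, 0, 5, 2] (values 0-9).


Input: [5, 5, 8, 0, 5, 2]
Counts: [1, 0, 1, 0, 0, 3, 0, 0, 1, 0]

Sorted: [0, 2, 5, 5, 5, 8]


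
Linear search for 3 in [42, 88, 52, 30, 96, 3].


i=0: 42!=3
i=1: 88!=3
i=2: 52!=3
i=3: 30!=3
i=4: 96!=3
i=5: 3==3 found!

Found at 5, 6 comps


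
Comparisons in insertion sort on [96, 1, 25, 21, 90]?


Algorithm: insertion sort
Input: [96, 1, 25, 21, 90]
Sorted: [1, 21, 25, 90, 96]

8


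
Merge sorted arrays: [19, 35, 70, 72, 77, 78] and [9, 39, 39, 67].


Take 9 from B
Take 19 from A
Take 35 from A
Take 39 from B
Take 39 from B
Take 67 from B

Merged: [9, 19, 35, 39, 39, 67, 70, 72, 77, 78]


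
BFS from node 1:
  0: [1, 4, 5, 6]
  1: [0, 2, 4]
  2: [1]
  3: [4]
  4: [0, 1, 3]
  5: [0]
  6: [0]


Visit 1, enqueue [0, 2, 4]
Visit 0, enqueue [5, 6]
Visit 2, enqueue []
Visit 4, enqueue [3]
Visit 5, enqueue []
Visit 6, enqueue []
Visit 3, enqueue []

BFS order: [1, 0, 2, 4, 5, 6, 3]


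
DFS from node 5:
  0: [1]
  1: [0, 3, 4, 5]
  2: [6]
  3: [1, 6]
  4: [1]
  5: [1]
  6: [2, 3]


Visit 5, push [1]
Visit 1, push [4, 3, 0]
Visit 0, push []
Visit 3, push [6]
Visit 6, push [2]
Visit 2, push []
Visit 4, push []

DFS order: [5, 1, 0, 3, 6, 2, 4]


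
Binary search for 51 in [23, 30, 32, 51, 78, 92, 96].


Step 1: lo=0, hi=6, mid=3, val=51

Found at index 3


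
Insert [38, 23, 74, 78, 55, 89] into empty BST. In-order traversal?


Insert 38: root
Insert 23: L from 38
Insert 74: R from 38
Insert 78: R from 38 -> R from 74
Insert 55: R from 38 -> L from 74
Insert 89: R from 38 -> R from 74 -> R from 78

In-order: [23, 38, 55, 74, 78, 89]


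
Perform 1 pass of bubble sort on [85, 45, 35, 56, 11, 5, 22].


Initial: [85, 45, 35, 56, 11, 5, 22]
Pass 1: [45, 35, 56, 11, 5, 22, 85] (6 swaps)

After 1 pass: [45, 35, 56, 11, 5, 22, 85]


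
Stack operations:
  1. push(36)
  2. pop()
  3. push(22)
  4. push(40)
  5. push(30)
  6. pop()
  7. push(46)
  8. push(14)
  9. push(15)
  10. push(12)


push(36) -> [36]
pop()->36, []
push(22) -> [22]
push(40) -> [22, 40]
push(30) -> [22, 40, 30]
pop()->30, [22, 40]
push(46) -> [22, 40, 46]
push(14) -> [22, 40, 46, 14]
push(15) -> [22, 40, 46, 14, 15]
push(12) -> [22, 40, 46, 14, 15, 12]

Final stack: [22, 40, 46, 14, 15, 12]


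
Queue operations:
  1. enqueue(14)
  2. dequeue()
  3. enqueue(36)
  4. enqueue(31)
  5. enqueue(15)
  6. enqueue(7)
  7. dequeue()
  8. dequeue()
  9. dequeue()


enqueue(14) -> [14]
dequeue()->14, []
enqueue(36) -> [36]
enqueue(31) -> [36, 31]
enqueue(15) -> [36, 31, 15]
enqueue(7) -> [36, 31, 15, 7]
dequeue()->36, [31, 15, 7]
dequeue()->31, [15, 7]
dequeue()->15, [7]

Final queue: [7]


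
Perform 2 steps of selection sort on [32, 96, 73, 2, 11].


Initial: [32, 96, 73, 2, 11]
Step 1: min=2 at 3
  Swap: [2, 96, 73, 32, 11]
Step 2: min=11 at 4
  Swap: [2, 11, 73, 32, 96]

After 2 steps: [2, 11, 73, 32, 96]


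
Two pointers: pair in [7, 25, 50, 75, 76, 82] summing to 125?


lo=0(7)+hi=5(82)=89
lo=1(25)+hi=5(82)=107
lo=2(50)+hi=5(82)=132
lo=2(50)+hi=4(76)=126
lo=2(50)+hi=3(75)=125

Yes: 50+75=125


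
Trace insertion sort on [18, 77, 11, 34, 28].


Initial: [18, 77, 11, 34, 28]
Insert 77: [18, 77, 11, 34, 28]
Insert 11: [11, 18, 77, 34, 28]
Insert 34: [11, 18, 34, 77, 28]
Insert 28: [11, 18, 28, 34, 77]

Sorted: [11, 18, 28, 34, 77]


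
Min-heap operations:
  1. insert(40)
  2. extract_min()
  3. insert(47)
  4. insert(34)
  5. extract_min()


insert(40) -> [40]
extract_min()->40, []
insert(47) -> [47]
insert(34) -> [34, 47]
extract_min()->34, [47]

Final heap: [47]


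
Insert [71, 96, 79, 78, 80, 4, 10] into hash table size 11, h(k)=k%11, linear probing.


Insert 71: h=5 -> slot 5
Insert 96: h=8 -> slot 8
Insert 79: h=2 -> slot 2
Insert 78: h=1 -> slot 1
Insert 80: h=3 -> slot 3
Insert 4: h=4 -> slot 4
Insert 10: h=10 -> slot 10

Table: [None, 78, 79, 80, 4, 71, None, None, 96, None, 10]


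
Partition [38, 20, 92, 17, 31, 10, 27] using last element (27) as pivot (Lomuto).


Pivot: 27
  20 <= 27: swap -> [20, 38, 92, 17, 31, 10, 27]
  17 <= 27: swap -> [20, 17, 92, 38, 31, 10, 27]
  10 <= 27: swap -> [20, 17, 10, 38, 31, 92, 27]
Place pivot at 3: [20, 17, 10, 27, 31, 92, 38]

Partitioned: [20, 17, 10, 27, 31, 92, 38]


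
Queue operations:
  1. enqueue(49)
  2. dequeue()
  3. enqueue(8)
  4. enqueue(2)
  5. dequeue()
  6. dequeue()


enqueue(49) -> [49]
dequeue()->49, []
enqueue(8) -> [8]
enqueue(2) -> [8, 2]
dequeue()->8, [2]
dequeue()->2, []

Final queue: []


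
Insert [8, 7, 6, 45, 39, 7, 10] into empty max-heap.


Insert 8: [8]
Insert 7: [8, 7]
Insert 6: [8, 7, 6]
Insert 45: [45, 8, 6, 7]
Insert 39: [45, 39, 6, 7, 8]
Insert 7: [45, 39, 7, 7, 8, 6]
Insert 10: [45, 39, 10, 7, 8, 6, 7]

Final heap: [45, 39, 10, 7, 8, 6, 7]


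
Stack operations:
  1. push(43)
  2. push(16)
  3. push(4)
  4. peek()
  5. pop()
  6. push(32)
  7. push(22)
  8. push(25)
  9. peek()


push(43) -> [43]
push(16) -> [43, 16]
push(4) -> [43, 16, 4]
peek()->4
pop()->4, [43, 16]
push(32) -> [43, 16, 32]
push(22) -> [43, 16, 32, 22]
push(25) -> [43, 16, 32, 22, 25]
peek()->25

Final stack: [43, 16, 32, 22, 25]


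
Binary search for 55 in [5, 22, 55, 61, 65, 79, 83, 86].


Step 1: lo=0, hi=7, mid=3, val=61
Step 2: lo=0, hi=2, mid=1, val=22
Step 3: lo=2, hi=2, mid=2, val=55

Found at index 2


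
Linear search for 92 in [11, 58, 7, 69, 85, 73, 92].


i=0: 11!=92
i=1: 58!=92
i=2: 7!=92
i=3: 69!=92
i=4: 85!=92
i=5: 73!=92
i=6: 92==92 found!

Found at 6, 7 comps


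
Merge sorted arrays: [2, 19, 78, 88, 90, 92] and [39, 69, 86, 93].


Take 2 from A
Take 19 from A
Take 39 from B
Take 69 from B
Take 78 from A
Take 86 from B
Take 88 from A
Take 90 from A
Take 92 from A

Merged: [2, 19, 39, 69, 78, 86, 88, 90, 92, 93]


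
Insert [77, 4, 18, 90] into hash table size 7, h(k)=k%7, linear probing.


Insert 77: h=0 -> slot 0
Insert 4: h=4 -> slot 4
Insert 18: h=4, 1 probes -> slot 5
Insert 90: h=6 -> slot 6

Table: [77, None, None, None, 4, 18, 90]


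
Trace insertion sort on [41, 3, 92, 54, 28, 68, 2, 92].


Initial: [41, 3, 92, 54, 28, 68, 2, 92]
Insert 3: [3, 41, 92, 54, 28, 68, 2, 92]
Insert 92: [3, 41, 92, 54, 28, 68, 2, 92]
Insert 54: [3, 41, 54, 92, 28, 68, 2, 92]
Insert 28: [3, 28, 41, 54, 92, 68, 2, 92]
Insert 68: [3, 28, 41, 54, 68, 92, 2, 92]
Insert 2: [2, 3, 28, 41, 54, 68, 92, 92]
Insert 92: [2, 3, 28, 41, 54, 68, 92, 92]

Sorted: [2, 3, 28, 41, 54, 68, 92, 92]


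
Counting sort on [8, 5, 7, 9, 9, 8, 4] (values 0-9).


Input: [8, 5, 7, 9, 9, 8, 4]
Counts: [0, 0, 0, 0, 1, 1, 0, 1, 2, 2]

Sorted: [4, 5, 7, 8, 8, 9, 9]


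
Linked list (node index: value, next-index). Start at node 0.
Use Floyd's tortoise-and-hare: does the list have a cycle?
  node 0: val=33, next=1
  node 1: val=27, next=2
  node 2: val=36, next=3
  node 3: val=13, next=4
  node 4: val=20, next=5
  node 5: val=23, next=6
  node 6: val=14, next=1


Floyd's tortoise (slow, +1) and hare (fast, +2):
  init: slow=0, fast=0
  step 1: slow=1, fast=2
  step 2: slow=2, fast=4
  step 3: slow=3, fast=6
  step 4: slow=4, fast=2
  step 5: slow=5, fast=4
  step 6: slow=6, fast=6
  slow == fast at node 6: cycle detected

Cycle: yes


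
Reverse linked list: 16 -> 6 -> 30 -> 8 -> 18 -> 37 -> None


Step 1: curr=16, set curr.next=prev(None) | reversed so far: 16
Step 2: curr=6, set curr.next=prev(16) | reversed so far: 6 -> 16
Step 3: curr=30, set curr.next=prev(6) | reversed so far: 30 -> 6 -> 16
Step 4: curr=8, set curr.next=prev(30) | reversed so far: 8 -> 30 -> 6 -> 16
Step 5: curr=18, set curr.next=prev(8) | reversed so far: 18 -> 8 -> 30 -> 6 -> 16
Step 6: curr=37, set curr.next=prev(18) | reversed so far: 37 -> 18 -> 8 -> 30 -> 6 -> 16

37 -> 18 -> 8 -> 30 -> 6 -> 16 -> None


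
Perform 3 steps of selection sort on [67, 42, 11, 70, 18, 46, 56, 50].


Initial: [67, 42, 11, 70, 18, 46, 56, 50]
Step 1: min=11 at 2
  Swap: [11, 42, 67, 70, 18, 46, 56, 50]
Step 2: min=18 at 4
  Swap: [11, 18, 67, 70, 42, 46, 56, 50]
Step 3: min=42 at 4
  Swap: [11, 18, 42, 70, 67, 46, 56, 50]

After 3 steps: [11, 18, 42, 70, 67, 46, 56, 50]


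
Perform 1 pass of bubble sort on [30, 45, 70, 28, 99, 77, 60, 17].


Initial: [30, 45, 70, 28, 99, 77, 60, 17]
Pass 1: [30, 45, 28, 70, 77, 60, 17, 99] (4 swaps)

After 1 pass: [30, 45, 28, 70, 77, 60, 17, 99]


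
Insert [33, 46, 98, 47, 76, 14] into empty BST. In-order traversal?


Insert 33: root
Insert 46: R from 33
Insert 98: R from 33 -> R from 46
Insert 47: R from 33 -> R from 46 -> L from 98
Insert 76: R from 33 -> R from 46 -> L from 98 -> R from 47
Insert 14: L from 33

In-order: [14, 33, 46, 47, 76, 98]


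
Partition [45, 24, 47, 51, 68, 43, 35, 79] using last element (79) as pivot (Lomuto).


Pivot: 79
  45 <= 79: advance i (no swap)
  24 <= 79: advance i (no swap)
  47 <= 79: advance i (no swap)
  51 <= 79: advance i (no swap)
  68 <= 79: advance i (no swap)
  43 <= 79: advance i (no swap)
  35 <= 79: advance i (no swap)
Place pivot at 7: [45, 24, 47, 51, 68, 43, 35, 79]

Partitioned: [45, 24, 47, 51, 68, 43, 35, 79]


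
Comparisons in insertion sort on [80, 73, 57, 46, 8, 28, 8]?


Algorithm: insertion sort
Input: [80, 73, 57, 46, 8, 28, 8]
Sorted: [8, 8, 28, 46, 57, 73, 80]

21


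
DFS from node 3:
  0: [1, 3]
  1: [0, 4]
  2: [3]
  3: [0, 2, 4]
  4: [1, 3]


Visit 3, push [4, 2, 0]
Visit 0, push [1]
Visit 1, push [4]
Visit 4, push []
Visit 2, push []

DFS order: [3, 0, 1, 4, 2]


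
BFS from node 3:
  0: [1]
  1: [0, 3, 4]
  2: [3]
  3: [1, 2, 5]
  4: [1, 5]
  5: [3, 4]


Visit 3, enqueue [1, 2, 5]
Visit 1, enqueue [0, 4]
Visit 2, enqueue []
Visit 5, enqueue []
Visit 0, enqueue []
Visit 4, enqueue []

BFS order: [3, 1, 2, 5, 0, 4]


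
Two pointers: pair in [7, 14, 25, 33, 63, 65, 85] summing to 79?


lo=0(7)+hi=6(85)=92
lo=0(7)+hi=5(65)=72
lo=1(14)+hi=5(65)=79

Yes: 14+65=79


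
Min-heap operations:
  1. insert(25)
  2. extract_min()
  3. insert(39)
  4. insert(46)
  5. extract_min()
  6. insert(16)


insert(25) -> [25]
extract_min()->25, []
insert(39) -> [39]
insert(46) -> [39, 46]
extract_min()->39, [46]
insert(16) -> [16, 46]

Final heap: [16, 46]


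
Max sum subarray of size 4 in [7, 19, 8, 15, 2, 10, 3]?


[0:4]: 49
[1:5]: 44
[2:6]: 35
[3:7]: 30

Max: 49 at [0:4]


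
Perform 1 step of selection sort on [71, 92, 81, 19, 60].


Initial: [71, 92, 81, 19, 60]
Step 1: min=19 at 3
  Swap: [19, 92, 81, 71, 60]

After 1 step: [19, 92, 81, 71, 60]


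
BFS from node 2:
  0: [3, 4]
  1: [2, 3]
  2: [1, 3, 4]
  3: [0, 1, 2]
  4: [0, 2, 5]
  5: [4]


Visit 2, enqueue [1, 3, 4]
Visit 1, enqueue []
Visit 3, enqueue [0]
Visit 4, enqueue [5]
Visit 0, enqueue []
Visit 5, enqueue []

BFS order: [2, 1, 3, 4, 0, 5]


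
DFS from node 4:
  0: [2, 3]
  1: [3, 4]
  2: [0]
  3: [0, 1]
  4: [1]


Visit 4, push [1]
Visit 1, push [3]
Visit 3, push [0]
Visit 0, push [2]
Visit 2, push []

DFS order: [4, 1, 3, 0, 2]


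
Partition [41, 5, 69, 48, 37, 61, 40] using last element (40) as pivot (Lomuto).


Pivot: 40
  5 <= 40: swap -> [5, 41, 69, 48, 37, 61, 40]
  37 <= 40: swap -> [5, 37, 69, 48, 41, 61, 40]
Place pivot at 2: [5, 37, 40, 48, 41, 61, 69]

Partitioned: [5, 37, 40, 48, 41, 61, 69]


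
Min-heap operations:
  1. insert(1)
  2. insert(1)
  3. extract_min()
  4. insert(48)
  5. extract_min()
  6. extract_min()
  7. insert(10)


insert(1) -> [1]
insert(1) -> [1, 1]
extract_min()->1, [1]
insert(48) -> [1, 48]
extract_min()->1, [48]
extract_min()->48, []
insert(10) -> [10]

Final heap: [10]


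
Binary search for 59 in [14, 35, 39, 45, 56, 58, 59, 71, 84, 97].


Step 1: lo=0, hi=9, mid=4, val=56
Step 2: lo=5, hi=9, mid=7, val=71
Step 3: lo=5, hi=6, mid=5, val=58
Step 4: lo=6, hi=6, mid=6, val=59

Found at index 6


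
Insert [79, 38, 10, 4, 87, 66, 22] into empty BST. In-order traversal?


Insert 79: root
Insert 38: L from 79
Insert 10: L from 79 -> L from 38
Insert 4: L from 79 -> L from 38 -> L from 10
Insert 87: R from 79
Insert 66: L from 79 -> R from 38
Insert 22: L from 79 -> L from 38 -> R from 10

In-order: [4, 10, 22, 38, 66, 79, 87]


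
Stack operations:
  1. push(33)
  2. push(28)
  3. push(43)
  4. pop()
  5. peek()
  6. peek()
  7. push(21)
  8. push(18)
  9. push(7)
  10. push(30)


push(33) -> [33]
push(28) -> [33, 28]
push(43) -> [33, 28, 43]
pop()->43, [33, 28]
peek()->28
peek()->28
push(21) -> [33, 28, 21]
push(18) -> [33, 28, 21, 18]
push(7) -> [33, 28, 21, 18, 7]
push(30) -> [33, 28, 21, 18, 7, 30]

Final stack: [33, 28, 21, 18, 7, 30]


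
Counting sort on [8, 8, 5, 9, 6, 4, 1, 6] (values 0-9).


Input: [8, 8, 5, 9, 6, 4, 1, 6]
Counts: [0, 1, 0, 0, 1, 1, 2, 0, 2, 1]

Sorted: [1, 4, 5, 6, 6, 8, 8, 9]


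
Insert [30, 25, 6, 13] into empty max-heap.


Insert 30: [30]
Insert 25: [30, 25]
Insert 6: [30, 25, 6]
Insert 13: [30, 25, 6, 13]

Final heap: [30, 25, 6, 13]


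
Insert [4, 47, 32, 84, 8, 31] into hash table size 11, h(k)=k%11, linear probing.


Insert 4: h=4 -> slot 4
Insert 47: h=3 -> slot 3
Insert 32: h=10 -> slot 10
Insert 84: h=7 -> slot 7
Insert 8: h=8 -> slot 8
Insert 31: h=9 -> slot 9

Table: [None, None, None, 47, 4, None, None, 84, 8, 31, 32]


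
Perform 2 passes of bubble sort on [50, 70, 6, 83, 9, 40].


Initial: [50, 70, 6, 83, 9, 40]
Pass 1: [50, 6, 70, 9, 40, 83] (3 swaps)
Pass 2: [6, 50, 9, 40, 70, 83] (3 swaps)

After 2 passes: [6, 50, 9, 40, 70, 83]


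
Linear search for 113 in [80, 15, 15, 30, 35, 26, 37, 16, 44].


i=0: 80!=113
i=1: 15!=113
i=2: 15!=113
i=3: 30!=113
i=4: 35!=113
i=5: 26!=113
i=6: 37!=113
i=7: 16!=113
i=8: 44!=113

Not found, 9 comps


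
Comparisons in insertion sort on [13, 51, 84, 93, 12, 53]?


Algorithm: insertion sort
Input: [13, 51, 84, 93, 12, 53]
Sorted: [12, 13, 51, 53, 84, 93]

10


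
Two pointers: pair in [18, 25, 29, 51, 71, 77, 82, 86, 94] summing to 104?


lo=0(18)+hi=8(94)=112
lo=0(18)+hi=7(86)=104

Yes: 18+86=104


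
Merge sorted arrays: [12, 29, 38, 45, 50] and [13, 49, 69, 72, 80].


Take 12 from A
Take 13 from B
Take 29 from A
Take 38 from A
Take 45 from A
Take 49 from B
Take 50 from A

Merged: [12, 13, 29, 38, 45, 49, 50, 69, 72, 80]


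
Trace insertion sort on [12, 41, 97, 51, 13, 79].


Initial: [12, 41, 97, 51, 13, 79]
Insert 41: [12, 41, 97, 51, 13, 79]
Insert 97: [12, 41, 97, 51, 13, 79]
Insert 51: [12, 41, 51, 97, 13, 79]
Insert 13: [12, 13, 41, 51, 97, 79]
Insert 79: [12, 13, 41, 51, 79, 97]

Sorted: [12, 13, 41, 51, 79, 97]


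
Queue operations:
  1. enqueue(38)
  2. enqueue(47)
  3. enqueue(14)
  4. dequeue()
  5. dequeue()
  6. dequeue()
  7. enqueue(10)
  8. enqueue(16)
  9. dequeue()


enqueue(38) -> [38]
enqueue(47) -> [38, 47]
enqueue(14) -> [38, 47, 14]
dequeue()->38, [47, 14]
dequeue()->47, [14]
dequeue()->14, []
enqueue(10) -> [10]
enqueue(16) -> [10, 16]
dequeue()->10, [16]

Final queue: [16]


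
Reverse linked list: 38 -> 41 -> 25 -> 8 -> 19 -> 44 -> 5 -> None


Step 1: curr=38, set curr.next=prev(None) | reversed so far: 38
Step 2: curr=41, set curr.next=prev(38) | reversed so far: 41 -> 38
Step 3: curr=25, set curr.next=prev(41) | reversed so far: 25 -> 41 -> 38
Step 4: curr=8, set curr.next=prev(25) | reversed so far: 8 -> 25 -> 41 -> 38
Step 5: curr=19, set curr.next=prev(8) | reversed so far: 19 -> 8 -> 25 -> 41 -> 38
Step 6: curr=44, set curr.next=prev(19) | reversed so far: 44 -> 19 -> 8 -> 25 -> 41 -> 38
Step 7: curr=5, set curr.next=prev(44) | reversed so far: 5 -> 44 -> 19 -> 8 -> 25 -> 41 -> 38

5 -> 44 -> 19 -> 8 -> 25 -> 41 -> 38 -> None


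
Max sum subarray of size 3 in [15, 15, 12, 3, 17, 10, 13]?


[0:3]: 42
[1:4]: 30
[2:5]: 32
[3:6]: 30
[4:7]: 40

Max: 42 at [0:3]


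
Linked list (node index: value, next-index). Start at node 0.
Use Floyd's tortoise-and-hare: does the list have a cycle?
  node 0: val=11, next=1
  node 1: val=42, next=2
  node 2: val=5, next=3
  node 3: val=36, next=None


Floyd's tortoise (slow, +1) and hare (fast, +2):
  init: slow=0, fast=0
  step 1: slow=1, fast=2
  step 2: fast 2->3->None, no cycle

Cycle: no


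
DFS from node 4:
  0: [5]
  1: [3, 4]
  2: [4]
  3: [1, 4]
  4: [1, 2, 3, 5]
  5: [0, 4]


Visit 4, push [5, 3, 2, 1]
Visit 1, push [3]
Visit 3, push []
Visit 2, push []
Visit 5, push [0]
Visit 0, push []

DFS order: [4, 1, 3, 2, 5, 0]


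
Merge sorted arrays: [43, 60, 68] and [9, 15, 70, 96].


Take 9 from B
Take 15 from B
Take 43 from A
Take 60 from A
Take 68 from A

Merged: [9, 15, 43, 60, 68, 70, 96]


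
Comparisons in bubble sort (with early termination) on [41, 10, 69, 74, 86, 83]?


Algorithm: bubble sort (with early termination)
Input: [41, 10, 69, 74, 86, 83]
Sorted: [10, 41, 69, 74, 83, 86]

9


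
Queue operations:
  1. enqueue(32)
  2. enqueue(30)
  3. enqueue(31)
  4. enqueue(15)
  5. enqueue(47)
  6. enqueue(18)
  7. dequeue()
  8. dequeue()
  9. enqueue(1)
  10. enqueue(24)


enqueue(32) -> [32]
enqueue(30) -> [32, 30]
enqueue(31) -> [32, 30, 31]
enqueue(15) -> [32, 30, 31, 15]
enqueue(47) -> [32, 30, 31, 15, 47]
enqueue(18) -> [32, 30, 31, 15, 47, 18]
dequeue()->32, [30, 31, 15, 47, 18]
dequeue()->30, [31, 15, 47, 18]
enqueue(1) -> [31, 15, 47, 18, 1]
enqueue(24) -> [31, 15, 47, 18, 1, 24]

Final queue: [31, 15, 47, 18, 1, 24]


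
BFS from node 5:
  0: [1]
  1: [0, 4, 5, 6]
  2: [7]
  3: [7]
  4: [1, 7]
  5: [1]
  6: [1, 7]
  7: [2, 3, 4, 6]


Visit 5, enqueue [1]
Visit 1, enqueue [0, 4, 6]
Visit 0, enqueue []
Visit 4, enqueue [7]
Visit 6, enqueue []
Visit 7, enqueue [2, 3]
Visit 2, enqueue []
Visit 3, enqueue []

BFS order: [5, 1, 0, 4, 6, 7, 2, 3]


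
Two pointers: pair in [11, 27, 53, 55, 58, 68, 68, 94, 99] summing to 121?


lo=0(11)+hi=8(99)=110
lo=1(27)+hi=8(99)=126
lo=1(27)+hi=7(94)=121

Yes: 27+94=121


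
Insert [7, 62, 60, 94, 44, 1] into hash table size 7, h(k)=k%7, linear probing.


Insert 7: h=0 -> slot 0
Insert 62: h=6 -> slot 6
Insert 60: h=4 -> slot 4
Insert 94: h=3 -> slot 3
Insert 44: h=2 -> slot 2
Insert 1: h=1 -> slot 1

Table: [7, 1, 44, 94, 60, None, 62]


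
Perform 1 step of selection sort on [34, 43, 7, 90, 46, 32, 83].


Initial: [34, 43, 7, 90, 46, 32, 83]
Step 1: min=7 at 2
  Swap: [7, 43, 34, 90, 46, 32, 83]

After 1 step: [7, 43, 34, 90, 46, 32, 83]


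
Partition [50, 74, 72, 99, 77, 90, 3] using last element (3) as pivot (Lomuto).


Pivot: 3
Place pivot at 0: [3, 74, 72, 99, 77, 90, 50]

Partitioned: [3, 74, 72, 99, 77, 90, 50]


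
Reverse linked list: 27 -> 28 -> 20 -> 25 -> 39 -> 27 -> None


Step 1: curr=27, set curr.next=prev(None) | reversed so far: 27
Step 2: curr=28, set curr.next=prev(27) | reversed so far: 28 -> 27
Step 3: curr=20, set curr.next=prev(28) | reversed so far: 20 -> 28 -> 27
Step 4: curr=25, set curr.next=prev(20) | reversed so far: 25 -> 20 -> 28 -> 27
Step 5: curr=39, set curr.next=prev(25) | reversed so far: 39 -> 25 -> 20 -> 28 -> 27
Step 6: curr=27, set curr.next=prev(39) | reversed so far: 27 -> 39 -> 25 -> 20 -> 28 -> 27

27 -> 39 -> 25 -> 20 -> 28 -> 27 -> None


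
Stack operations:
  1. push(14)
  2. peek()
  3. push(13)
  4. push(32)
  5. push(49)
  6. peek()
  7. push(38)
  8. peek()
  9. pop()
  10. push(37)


push(14) -> [14]
peek()->14
push(13) -> [14, 13]
push(32) -> [14, 13, 32]
push(49) -> [14, 13, 32, 49]
peek()->49
push(38) -> [14, 13, 32, 49, 38]
peek()->38
pop()->38, [14, 13, 32, 49]
push(37) -> [14, 13, 32, 49, 37]

Final stack: [14, 13, 32, 49, 37]


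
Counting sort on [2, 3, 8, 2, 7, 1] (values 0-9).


Input: [2, 3, 8, 2, 7, 1]
Counts: [0, 1, 2, 1, 0, 0, 0, 1, 1, 0]

Sorted: [1, 2, 2, 3, 7, 8]


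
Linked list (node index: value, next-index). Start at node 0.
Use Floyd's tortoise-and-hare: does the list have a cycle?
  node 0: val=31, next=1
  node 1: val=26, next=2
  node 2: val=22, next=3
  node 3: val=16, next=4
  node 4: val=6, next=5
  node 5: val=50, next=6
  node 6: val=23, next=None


Floyd's tortoise (slow, +1) and hare (fast, +2):
  init: slow=0, fast=0
  step 1: slow=1, fast=2
  step 2: slow=2, fast=4
  step 3: slow=3, fast=6
  step 4: fast -> None, no cycle

Cycle: no


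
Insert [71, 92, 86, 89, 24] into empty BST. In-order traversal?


Insert 71: root
Insert 92: R from 71
Insert 86: R from 71 -> L from 92
Insert 89: R from 71 -> L from 92 -> R from 86
Insert 24: L from 71

In-order: [24, 71, 86, 89, 92]


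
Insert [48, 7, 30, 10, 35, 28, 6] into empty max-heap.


Insert 48: [48]
Insert 7: [48, 7]
Insert 30: [48, 7, 30]
Insert 10: [48, 10, 30, 7]
Insert 35: [48, 35, 30, 7, 10]
Insert 28: [48, 35, 30, 7, 10, 28]
Insert 6: [48, 35, 30, 7, 10, 28, 6]

Final heap: [48, 35, 30, 7, 10, 28, 6]


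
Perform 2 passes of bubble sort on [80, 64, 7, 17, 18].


Initial: [80, 64, 7, 17, 18]
Pass 1: [64, 7, 17, 18, 80] (4 swaps)
Pass 2: [7, 17, 18, 64, 80] (3 swaps)

After 2 passes: [7, 17, 18, 64, 80]


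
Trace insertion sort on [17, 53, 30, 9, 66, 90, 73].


Initial: [17, 53, 30, 9, 66, 90, 73]
Insert 53: [17, 53, 30, 9, 66, 90, 73]
Insert 30: [17, 30, 53, 9, 66, 90, 73]
Insert 9: [9, 17, 30, 53, 66, 90, 73]
Insert 66: [9, 17, 30, 53, 66, 90, 73]
Insert 90: [9, 17, 30, 53, 66, 90, 73]
Insert 73: [9, 17, 30, 53, 66, 73, 90]

Sorted: [9, 17, 30, 53, 66, 73, 90]


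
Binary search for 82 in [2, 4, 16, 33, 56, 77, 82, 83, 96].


Step 1: lo=0, hi=8, mid=4, val=56
Step 2: lo=5, hi=8, mid=6, val=82

Found at index 6


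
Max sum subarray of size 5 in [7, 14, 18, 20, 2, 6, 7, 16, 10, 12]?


[0:5]: 61
[1:6]: 60
[2:7]: 53
[3:8]: 51
[4:9]: 41
[5:10]: 51

Max: 61 at [0:5]


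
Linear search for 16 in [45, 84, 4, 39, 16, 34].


i=0: 45!=16
i=1: 84!=16
i=2: 4!=16
i=3: 39!=16
i=4: 16==16 found!

Found at 4, 5 comps


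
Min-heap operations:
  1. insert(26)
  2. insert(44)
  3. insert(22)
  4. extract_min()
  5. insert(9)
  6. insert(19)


insert(26) -> [26]
insert(44) -> [26, 44]
insert(22) -> [22, 44, 26]
extract_min()->22, [26, 44]
insert(9) -> [9, 44, 26]
insert(19) -> [9, 19, 26, 44]

Final heap: [9, 19, 26, 44]


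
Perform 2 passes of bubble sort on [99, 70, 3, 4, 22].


Initial: [99, 70, 3, 4, 22]
Pass 1: [70, 3, 4, 22, 99] (4 swaps)
Pass 2: [3, 4, 22, 70, 99] (3 swaps)

After 2 passes: [3, 4, 22, 70, 99]


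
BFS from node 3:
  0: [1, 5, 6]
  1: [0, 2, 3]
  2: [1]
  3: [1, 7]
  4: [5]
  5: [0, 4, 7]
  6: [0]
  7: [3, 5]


Visit 3, enqueue [1, 7]
Visit 1, enqueue [0, 2]
Visit 7, enqueue [5]
Visit 0, enqueue [6]
Visit 2, enqueue []
Visit 5, enqueue [4]
Visit 6, enqueue []
Visit 4, enqueue []

BFS order: [3, 1, 7, 0, 2, 5, 6, 4]


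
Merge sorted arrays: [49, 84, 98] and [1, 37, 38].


Take 1 from B
Take 37 from B
Take 38 from B

Merged: [1, 37, 38, 49, 84, 98]


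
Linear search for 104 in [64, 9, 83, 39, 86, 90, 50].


i=0: 64!=104
i=1: 9!=104
i=2: 83!=104
i=3: 39!=104
i=4: 86!=104
i=5: 90!=104
i=6: 50!=104

Not found, 7 comps


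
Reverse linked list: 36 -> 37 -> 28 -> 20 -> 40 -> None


Step 1: curr=36, set curr.next=prev(None) | reversed so far: 36
Step 2: curr=37, set curr.next=prev(36) | reversed so far: 37 -> 36
Step 3: curr=28, set curr.next=prev(37) | reversed so far: 28 -> 37 -> 36
Step 4: curr=20, set curr.next=prev(28) | reversed so far: 20 -> 28 -> 37 -> 36
Step 5: curr=40, set curr.next=prev(20) | reversed so far: 40 -> 20 -> 28 -> 37 -> 36

40 -> 20 -> 28 -> 37 -> 36 -> None


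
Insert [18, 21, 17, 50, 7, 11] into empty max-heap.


Insert 18: [18]
Insert 21: [21, 18]
Insert 17: [21, 18, 17]
Insert 50: [50, 21, 17, 18]
Insert 7: [50, 21, 17, 18, 7]
Insert 11: [50, 21, 17, 18, 7, 11]

Final heap: [50, 21, 17, 18, 7, 11]


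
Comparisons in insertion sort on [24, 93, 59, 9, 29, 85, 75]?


Algorithm: insertion sort
Input: [24, 93, 59, 9, 29, 85, 75]
Sorted: [9, 24, 29, 59, 75, 85, 93]

14


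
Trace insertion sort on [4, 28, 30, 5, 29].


Initial: [4, 28, 30, 5, 29]
Insert 28: [4, 28, 30, 5, 29]
Insert 30: [4, 28, 30, 5, 29]
Insert 5: [4, 5, 28, 30, 29]
Insert 29: [4, 5, 28, 29, 30]

Sorted: [4, 5, 28, 29, 30]


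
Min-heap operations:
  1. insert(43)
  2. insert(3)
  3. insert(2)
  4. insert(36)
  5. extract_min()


insert(43) -> [43]
insert(3) -> [3, 43]
insert(2) -> [2, 43, 3]
insert(36) -> [2, 36, 3, 43]
extract_min()->2, [3, 36, 43]

Final heap: [3, 36, 43]


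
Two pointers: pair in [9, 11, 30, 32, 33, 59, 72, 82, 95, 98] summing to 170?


lo=0(9)+hi=9(98)=107
lo=1(11)+hi=9(98)=109
lo=2(30)+hi=9(98)=128
lo=3(32)+hi=9(98)=130
lo=4(33)+hi=9(98)=131
lo=5(59)+hi=9(98)=157
lo=6(72)+hi=9(98)=170

Yes: 72+98=170


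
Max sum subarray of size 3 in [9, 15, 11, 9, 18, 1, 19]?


[0:3]: 35
[1:4]: 35
[2:5]: 38
[3:6]: 28
[4:7]: 38

Max: 38 at [2:5]


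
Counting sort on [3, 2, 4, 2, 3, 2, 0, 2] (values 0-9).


Input: [3, 2, 4, 2, 3, 2, 0, 2]
Counts: [1, 0, 4, 2, 1, 0, 0, 0, 0, 0]

Sorted: [0, 2, 2, 2, 2, 3, 3, 4]


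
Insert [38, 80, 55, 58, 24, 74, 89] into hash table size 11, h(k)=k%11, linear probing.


Insert 38: h=5 -> slot 5
Insert 80: h=3 -> slot 3
Insert 55: h=0 -> slot 0
Insert 58: h=3, 1 probes -> slot 4
Insert 24: h=2 -> slot 2
Insert 74: h=8 -> slot 8
Insert 89: h=1 -> slot 1

Table: [55, 89, 24, 80, 58, 38, None, None, 74, None, None]


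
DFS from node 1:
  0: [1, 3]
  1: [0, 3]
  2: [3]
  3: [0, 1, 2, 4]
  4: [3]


Visit 1, push [3, 0]
Visit 0, push [3]
Visit 3, push [4, 2]
Visit 2, push []
Visit 4, push []

DFS order: [1, 0, 3, 2, 4]


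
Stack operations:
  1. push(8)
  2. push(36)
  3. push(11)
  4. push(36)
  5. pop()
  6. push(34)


push(8) -> [8]
push(36) -> [8, 36]
push(11) -> [8, 36, 11]
push(36) -> [8, 36, 11, 36]
pop()->36, [8, 36, 11]
push(34) -> [8, 36, 11, 34]

Final stack: [8, 36, 11, 34]


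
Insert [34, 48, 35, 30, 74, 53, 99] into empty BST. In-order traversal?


Insert 34: root
Insert 48: R from 34
Insert 35: R from 34 -> L from 48
Insert 30: L from 34
Insert 74: R from 34 -> R from 48
Insert 53: R from 34 -> R from 48 -> L from 74
Insert 99: R from 34 -> R from 48 -> R from 74

In-order: [30, 34, 35, 48, 53, 74, 99]


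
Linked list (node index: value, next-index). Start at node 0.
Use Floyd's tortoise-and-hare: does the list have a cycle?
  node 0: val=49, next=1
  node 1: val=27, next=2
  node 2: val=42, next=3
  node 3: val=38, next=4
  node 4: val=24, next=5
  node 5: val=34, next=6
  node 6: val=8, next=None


Floyd's tortoise (slow, +1) and hare (fast, +2):
  init: slow=0, fast=0
  step 1: slow=1, fast=2
  step 2: slow=2, fast=4
  step 3: slow=3, fast=6
  step 4: fast -> None, no cycle

Cycle: no


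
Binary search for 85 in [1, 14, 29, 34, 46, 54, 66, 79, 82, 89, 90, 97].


Step 1: lo=0, hi=11, mid=5, val=54
Step 2: lo=6, hi=11, mid=8, val=82
Step 3: lo=9, hi=11, mid=10, val=90
Step 4: lo=9, hi=9, mid=9, val=89

Not found


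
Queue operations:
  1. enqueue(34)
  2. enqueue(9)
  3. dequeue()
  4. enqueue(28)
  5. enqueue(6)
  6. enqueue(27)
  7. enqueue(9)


enqueue(34) -> [34]
enqueue(9) -> [34, 9]
dequeue()->34, [9]
enqueue(28) -> [9, 28]
enqueue(6) -> [9, 28, 6]
enqueue(27) -> [9, 28, 6, 27]
enqueue(9) -> [9, 28, 6, 27, 9]

Final queue: [9, 28, 6, 27, 9]


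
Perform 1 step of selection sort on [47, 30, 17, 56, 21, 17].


Initial: [47, 30, 17, 56, 21, 17]
Step 1: min=17 at 2
  Swap: [17, 30, 47, 56, 21, 17]

After 1 step: [17, 30, 47, 56, 21, 17]


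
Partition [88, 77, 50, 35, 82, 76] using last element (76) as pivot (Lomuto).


Pivot: 76
  50 <= 76: swap -> [50, 77, 88, 35, 82, 76]
  35 <= 76: swap -> [50, 35, 88, 77, 82, 76]
Place pivot at 2: [50, 35, 76, 77, 82, 88]

Partitioned: [50, 35, 76, 77, 82, 88]


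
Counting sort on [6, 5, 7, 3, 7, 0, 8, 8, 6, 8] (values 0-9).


Input: [6, 5, 7, 3, 7, 0, 8, 8, 6, 8]
Counts: [1, 0, 0, 1, 0, 1, 2, 2, 3, 0]

Sorted: [0, 3, 5, 6, 6, 7, 7, 8, 8, 8]


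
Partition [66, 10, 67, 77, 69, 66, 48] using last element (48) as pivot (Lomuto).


Pivot: 48
  10 <= 48: swap -> [10, 66, 67, 77, 69, 66, 48]
Place pivot at 1: [10, 48, 67, 77, 69, 66, 66]

Partitioned: [10, 48, 67, 77, 69, 66, 66]


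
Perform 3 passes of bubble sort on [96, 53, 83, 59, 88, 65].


Initial: [96, 53, 83, 59, 88, 65]
Pass 1: [53, 83, 59, 88, 65, 96] (5 swaps)
Pass 2: [53, 59, 83, 65, 88, 96] (2 swaps)
Pass 3: [53, 59, 65, 83, 88, 96] (1 swaps)

After 3 passes: [53, 59, 65, 83, 88, 96]


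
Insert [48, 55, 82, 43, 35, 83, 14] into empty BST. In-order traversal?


Insert 48: root
Insert 55: R from 48
Insert 82: R from 48 -> R from 55
Insert 43: L from 48
Insert 35: L from 48 -> L from 43
Insert 83: R from 48 -> R from 55 -> R from 82
Insert 14: L from 48 -> L from 43 -> L from 35

In-order: [14, 35, 43, 48, 55, 82, 83]


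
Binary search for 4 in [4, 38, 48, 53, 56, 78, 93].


Step 1: lo=0, hi=6, mid=3, val=53
Step 2: lo=0, hi=2, mid=1, val=38
Step 3: lo=0, hi=0, mid=0, val=4

Found at index 0


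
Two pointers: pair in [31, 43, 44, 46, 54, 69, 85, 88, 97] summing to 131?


lo=0(31)+hi=8(97)=128
lo=1(43)+hi=8(97)=140
lo=1(43)+hi=7(88)=131

Yes: 43+88=131


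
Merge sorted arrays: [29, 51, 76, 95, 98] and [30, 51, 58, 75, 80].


Take 29 from A
Take 30 from B
Take 51 from A
Take 51 from B
Take 58 from B
Take 75 from B
Take 76 from A
Take 80 from B

Merged: [29, 30, 51, 51, 58, 75, 76, 80, 95, 98]


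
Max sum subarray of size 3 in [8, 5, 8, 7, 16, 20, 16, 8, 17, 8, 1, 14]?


[0:3]: 21
[1:4]: 20
[2:5]: 31
[3:6]: 43
[4:7]: 52
[5:8]: 44
[6:9]: 41
[7:10]: 33
[8:11]: 26
[9:12]: 23

Max: 52 at [4:7]


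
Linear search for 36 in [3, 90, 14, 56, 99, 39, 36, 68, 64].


i=0: 3!=36
i=1: 90!=36
i=2: 14!=36
i=3: 56!=36
i=4: 99!=36
i=5: 39!=36
i=6: 36==36 found!

Found at 6, 7 comps


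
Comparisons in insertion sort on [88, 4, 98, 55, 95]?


Algorithm: insertion sort
Input: [88, 4, 98, 55, 95]
Sorted: [4, 55, 88, 95, 98]

7


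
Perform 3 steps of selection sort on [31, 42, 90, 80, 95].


Initial: [31, 42, 90, 80, 95]
Step 1: min=31 at 0
  Swap: [31, 42, 90, 80, 95]
Step 2: min=42 at 1
  Swap: [31, 42, 90, 80, 95]
Step 3: min=80 at 3
  Swap: [31, 42, 80, 90, 95]

After 3 steps: [31, 42, 80, 90, 95]


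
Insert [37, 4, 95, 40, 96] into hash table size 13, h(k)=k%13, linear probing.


Insert 37: h=11 -> slot 11
Insert 4: h=4 -> slot 4
Insert 95: h=4, 1 probes -> slot 5
Insert 40: h=1 -> slot 1
Insert 96: h=5, 1 probes -> slot 6

Table: [None, 40, None, None, 4, 95, 96, None, None, None, None, 37, None]


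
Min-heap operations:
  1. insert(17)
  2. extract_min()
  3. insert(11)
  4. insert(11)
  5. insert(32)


insert(17) -> [17]
extract_min()->17, []
insert(11) -> [11]
insert(11) -> [11, 11]
insert(32) -> [11, 11, 32]

Final heap: [11, 11, 32]


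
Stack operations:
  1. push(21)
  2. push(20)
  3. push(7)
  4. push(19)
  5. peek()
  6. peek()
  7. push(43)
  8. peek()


push(21) -> [21]
push(20) -> [21, 20]
push(7) -> [21, 20, 7]
push(19) -> [21, 20, 7, 19]
peek()->19
peek()->19
push(43) -> [21, 20, 7, 19, 43]
peek()->43

Final stack: [21, 20, 7, 19, 43]


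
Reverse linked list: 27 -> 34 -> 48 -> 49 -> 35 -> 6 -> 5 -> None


Step 1: curr=27, set curr.next=prev(None) | reversed so far: 27
Step 2: curr=34, set curr.next=prev(27) | reversed so far: 34 -> 27
Step 3: curr=48, set curr.next=prev(34) | reversed so far: 48 -> 34 -> 27
Step 4: curr=49, set curr.next=prev(48) | reversed so far: 49 -> 48 -> 34 -> 27
Step 5: curr=35, set curr.next=prev(49) | reversed so far: 35 -> 49 -> 48 -> 34 -> 27
Step 6: curr=6, set curr.next=prev(35) | reversed so far: 6 -> 35 -> 49 -> 48 -> 34 -> 27
Step 7: curr=5, set curr.next=prev(6) | reversed so far: 5 -> 6 -> 35 -> 49 -> 48 -> 34 -> 27

5 -> 6 -> 35 -> 49 -> 48 -> 34 -> 27 -> None


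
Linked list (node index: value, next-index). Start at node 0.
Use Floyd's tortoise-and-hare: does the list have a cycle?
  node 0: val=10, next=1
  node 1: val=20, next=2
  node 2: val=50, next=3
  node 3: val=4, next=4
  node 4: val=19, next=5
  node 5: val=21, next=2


Floyd's tortoise (slow, +1) and hare (fast, +2):
  init: slow=0, fast=0
  step 1: slow=1, fast=2
  step 2: slow=2, fast=4
  step 3: slow=3, fast=2
  step 4: slow=4, fast=4
  slow == fast at node 4: cycle detected

Cycle: yes


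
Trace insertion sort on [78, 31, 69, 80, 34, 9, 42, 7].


Initial: [78, 31, 69, 80, 34, 9, 42, 7]
Insert 31: [31, 78, 69, 80, 34, 9, 42, 7]
Insert 69: [31, 69, 78, 80, 34, 9, 42, 7]
Insert 80: [31, 69, 78, 80, 34, 9, 42, 7]
Insert 34: [31, 34, 69, 78, 80, 9, 42, 7]
Insert 9: [9, 31, 34, 69, 78, 80, 42, 7]
Insert 42: [9, 31, 34, 42, 69, 78, 80, 7]
Insert 7: [7, 9, 31, 34, 42, 69, 78, 80]

Sorted: [7, 9, 31, 34, 42, 69, 78, 80]


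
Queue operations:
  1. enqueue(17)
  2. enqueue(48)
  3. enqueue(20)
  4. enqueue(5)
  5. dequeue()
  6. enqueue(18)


enqueue(17) -> [17]
enqueue(48) -> [17, 48]
enqueue(20) -> [17, 48, 20]
enqueue(5) -> [17, 48, 20, 5]
dequeue()->17, [48, 20, 5]
enqueue(18) -> [48, 20, 5, 18]

Final queue: [48, 20, 5, 18]
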